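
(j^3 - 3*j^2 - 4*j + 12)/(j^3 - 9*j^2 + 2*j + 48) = (j - 2)/(j - 8)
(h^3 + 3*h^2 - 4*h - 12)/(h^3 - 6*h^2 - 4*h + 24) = (h + 3)/(h - 6)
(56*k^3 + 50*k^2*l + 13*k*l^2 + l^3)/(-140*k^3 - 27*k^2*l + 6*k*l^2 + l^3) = (-2*k - l)/(5*k - l)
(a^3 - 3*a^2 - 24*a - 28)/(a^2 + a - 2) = (a^2 - 5*a - 14)/(a - 1)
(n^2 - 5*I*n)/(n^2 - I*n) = (n - 5*I)/(n - I)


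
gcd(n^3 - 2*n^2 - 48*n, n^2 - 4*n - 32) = n - 8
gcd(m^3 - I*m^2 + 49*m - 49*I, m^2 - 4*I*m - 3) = m - I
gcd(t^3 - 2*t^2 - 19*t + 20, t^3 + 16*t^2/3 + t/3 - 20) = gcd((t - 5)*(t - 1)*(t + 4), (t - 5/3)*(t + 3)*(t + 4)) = t + 4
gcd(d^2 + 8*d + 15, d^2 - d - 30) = d + 5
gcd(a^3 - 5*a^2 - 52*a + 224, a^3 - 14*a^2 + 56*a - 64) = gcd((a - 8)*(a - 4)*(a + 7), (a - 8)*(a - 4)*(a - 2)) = a^2 - 12*a + 32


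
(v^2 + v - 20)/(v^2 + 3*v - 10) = (v - 4)/(v - 2)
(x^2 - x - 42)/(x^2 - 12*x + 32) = (x^2 - x - 42)/(x^2 - 12*x + 32)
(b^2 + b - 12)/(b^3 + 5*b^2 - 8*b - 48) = 1/(b + 4)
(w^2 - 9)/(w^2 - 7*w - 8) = (9 - w^2)/(-w^2 + 7*w + 8)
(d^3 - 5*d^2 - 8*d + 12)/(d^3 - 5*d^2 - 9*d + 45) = (d^3 - 5*d^2 - 8*d + 12)/(d^3 - 5*d^2 - 9*d + 45)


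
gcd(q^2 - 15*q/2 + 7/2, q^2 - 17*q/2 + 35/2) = 1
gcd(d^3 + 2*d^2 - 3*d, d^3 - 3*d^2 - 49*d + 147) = 1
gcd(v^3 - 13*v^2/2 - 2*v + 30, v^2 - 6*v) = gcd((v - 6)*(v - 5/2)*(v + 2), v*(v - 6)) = v - 6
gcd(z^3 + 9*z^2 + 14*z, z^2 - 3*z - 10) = z + 2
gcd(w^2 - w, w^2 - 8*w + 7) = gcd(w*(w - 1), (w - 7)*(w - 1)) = w - 1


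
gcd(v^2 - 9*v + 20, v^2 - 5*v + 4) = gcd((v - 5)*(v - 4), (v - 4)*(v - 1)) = v - 4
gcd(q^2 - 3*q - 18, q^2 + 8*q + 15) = q + 3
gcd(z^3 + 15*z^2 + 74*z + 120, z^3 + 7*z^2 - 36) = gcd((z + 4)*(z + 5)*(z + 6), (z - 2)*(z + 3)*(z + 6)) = z + 6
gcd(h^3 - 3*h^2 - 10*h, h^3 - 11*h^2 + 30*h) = h^2 - 5*h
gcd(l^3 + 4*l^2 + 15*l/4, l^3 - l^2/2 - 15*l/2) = l^2 + 5*l/2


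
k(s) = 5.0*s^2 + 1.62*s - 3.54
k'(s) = 10.0*s + 1.62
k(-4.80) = 103.88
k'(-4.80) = -46.38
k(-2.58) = 25.56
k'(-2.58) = -24.18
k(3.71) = 71.29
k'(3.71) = 38.72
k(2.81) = 40.49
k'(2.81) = 29.72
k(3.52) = 64.11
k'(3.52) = 36.82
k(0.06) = -3.42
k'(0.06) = 2.22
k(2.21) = 24.46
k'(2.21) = 23.72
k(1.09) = 4.17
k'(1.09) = 12.52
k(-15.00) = 1097.16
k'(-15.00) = -148.38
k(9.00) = 416.04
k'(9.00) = 91.62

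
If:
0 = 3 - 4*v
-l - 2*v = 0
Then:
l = -3/2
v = 3/4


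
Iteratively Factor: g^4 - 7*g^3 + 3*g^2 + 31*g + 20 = (g - 5)*(g^3 - 2*g^2 - 7*g - 4) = (g - 5)*(g + 1)*(g^2 - 3*g - 4) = (g - 5)*(g - 4)*(g + 1)*(g + 1)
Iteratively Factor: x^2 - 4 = (x + 2)*(x - 2)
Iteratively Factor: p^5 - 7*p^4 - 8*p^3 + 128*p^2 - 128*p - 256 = (p - 4)*(p^4 - 3*p^3 - 20*p^2 + 48*p + 64) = (p - 4)*(p + 1)*(p^3 - 4*p^2 - 16*p + 64) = (p - 4)^2*(p + 1)*(p^2 - 16) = (p - 4)^3*(p + 1)*(p + 4)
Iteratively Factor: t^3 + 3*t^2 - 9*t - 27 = (t + 3)*(t^2 - 9) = (t - 3)*(t + 3)*(t + 3)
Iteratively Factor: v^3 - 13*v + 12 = (v + 4)*(v^2 - 4*v + 3) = (v - 1)*(v + 4)*(v - 3)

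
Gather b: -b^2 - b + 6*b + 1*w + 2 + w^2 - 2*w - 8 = -b^2 + 5*b + w^2 - w - 6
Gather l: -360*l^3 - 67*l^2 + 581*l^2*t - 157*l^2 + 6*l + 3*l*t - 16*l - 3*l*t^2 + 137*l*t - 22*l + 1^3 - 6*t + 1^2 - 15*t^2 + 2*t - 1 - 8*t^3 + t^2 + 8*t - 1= -360*l^3 + l^2*(581*t - 224) + l*(-3*t^2 + 140*t - 32) - 8*t^3 - 14*t^2 + 4*t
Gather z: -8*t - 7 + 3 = -8*t - 4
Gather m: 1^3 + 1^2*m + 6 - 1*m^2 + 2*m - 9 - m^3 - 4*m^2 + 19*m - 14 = -m^3 - 5*m^2 + 22*m - 16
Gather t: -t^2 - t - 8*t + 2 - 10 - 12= -t^2 - 9*t - 20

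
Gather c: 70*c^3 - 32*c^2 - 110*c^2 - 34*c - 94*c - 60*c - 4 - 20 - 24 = 70*c^3 - 142*c^2 - 188*c - 48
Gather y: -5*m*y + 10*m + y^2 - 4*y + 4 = 10*m + y^2 + y*(-5*m - 4) + 4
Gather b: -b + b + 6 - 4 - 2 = 0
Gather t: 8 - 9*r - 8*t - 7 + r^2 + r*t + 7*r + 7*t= r^2 - 2*r + t*(r - 1) + 1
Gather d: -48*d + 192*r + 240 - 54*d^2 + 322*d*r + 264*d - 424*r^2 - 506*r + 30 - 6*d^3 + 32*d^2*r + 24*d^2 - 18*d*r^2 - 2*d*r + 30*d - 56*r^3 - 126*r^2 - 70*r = -6*d^3 + d^2*(32*r - 30) + d*(-18*r^2 + 320*r + 246) - 56*r^3 - 550*r^2 - 384*r + 270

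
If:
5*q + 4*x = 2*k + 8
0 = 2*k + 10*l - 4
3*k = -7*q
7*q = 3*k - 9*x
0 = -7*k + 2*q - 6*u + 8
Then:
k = -168/31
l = 46/31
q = 72/31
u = 784/93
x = -112/31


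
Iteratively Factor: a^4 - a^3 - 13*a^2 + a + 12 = (a - 4)*(a^3 + 3*a^2 - a - 3) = (a - 4)*(a + 1)*(a^2 + 2*a - 3) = (a - 4)*(a + 1)*(a + 3)*(a - 1)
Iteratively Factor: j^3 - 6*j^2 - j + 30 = (j - 5)*(j^2 - j - 6) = (j - 5)*(j - 3)*(j + 2)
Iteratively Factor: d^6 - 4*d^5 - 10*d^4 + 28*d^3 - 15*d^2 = (d)*(d^5 - 4*d^4 - 10*d^3 + 28*d^2 - 15*d) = d*(d - 1)*(d^4 - 3*d^3 - 13*d^2 + 15*d) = d*(d - 5)*(d - 1)*(d^3 + 2*d^2 - 3*d) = d*(d - 5)*(d - 1)*(d + 3)*(d^2 - d) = d^2*(d - 5)*(d - 1)*(d + 3)*(d - 1)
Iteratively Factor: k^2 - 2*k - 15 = (k + 3)*(k - 5)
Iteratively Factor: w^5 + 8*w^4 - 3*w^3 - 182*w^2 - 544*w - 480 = (w + 3)*(w^4 + 5*w^3 - 18*w^2 - 128*w - 160) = (w + 3)*(w + 4)*(w^3 + w^2 - 22*w - 40) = (w + 2)*(w + 3)*(w + 4)*(w^2 - w - 20) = (w + 2)*(w + 3)*(w + 4)^2*(w - 5)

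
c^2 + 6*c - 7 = (c - 1)*(c + 7)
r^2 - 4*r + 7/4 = (r - 7/2)*(r - 1/2)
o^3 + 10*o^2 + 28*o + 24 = (o + 2)^2*(o + 6)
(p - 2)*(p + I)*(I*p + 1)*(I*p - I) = -p^4 + 3*p^3 - 3*p^2 + 3*p - 2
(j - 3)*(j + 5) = j^2 + 2*j - 15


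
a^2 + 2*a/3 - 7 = (a - 7/3)*(a + 3)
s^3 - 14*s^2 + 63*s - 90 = (s - 6)*(s - 5)*(s - 3)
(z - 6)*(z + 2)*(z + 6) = z^3 + 2*z^2 - 36*z - 72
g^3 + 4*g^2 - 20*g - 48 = (g - 4)*(g + 2)*(g + 6)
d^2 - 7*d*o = d*(d - 7*o)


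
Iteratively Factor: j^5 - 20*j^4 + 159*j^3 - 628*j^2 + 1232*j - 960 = (j - 3)*(j^4 - 17*j^3 + 108*j^2 - 304*j + 320) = (j - 4)*(j - 3)*(j^3 - 13*j^2 + 56*j - 80) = (j - 4)^2*(j - 3)*(j^2 - 9*j + 20) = (j - 5)*(j - 4)^2*(j - 3)*(j - 4)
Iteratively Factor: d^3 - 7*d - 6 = (d + 1)*(d^2 - d - 6) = (d - 3)*(d + 1)*(d + 2)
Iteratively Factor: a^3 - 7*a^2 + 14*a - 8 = (a - 2)*(a^2 - 5*a + 4) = (a - 2)*(a - 1)*(a - 4)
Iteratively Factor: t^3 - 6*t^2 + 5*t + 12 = (t - 4)*(t^2 - 2*t - 3) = (t - 4)*(t + 1)*(t - 3)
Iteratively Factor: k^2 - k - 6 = (k + 2)*(k - 3)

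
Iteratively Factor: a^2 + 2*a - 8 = (a + 4)*(a - 2)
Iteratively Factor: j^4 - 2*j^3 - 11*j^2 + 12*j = (j + 3)*(j^3 - 5*j^2 + 4*j) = (j - 4)*(j + 3)*(j^2 - j) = (j - 4)*(j - 1)*(j + 3)*(j)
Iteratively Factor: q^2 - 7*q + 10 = (q - 2)*(q - 5)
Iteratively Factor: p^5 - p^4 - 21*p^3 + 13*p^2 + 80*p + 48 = (p + 1)*(p^4 - 2*p^3 - 19*p^2 + 32*p + 48) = (p - 3)*(p + 1)*(p^3 + p^2 - 16*p - 16) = (p - 3)*(p + 1)^2*(p^2 - 16) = (p - 3)*(p + 1)^2*(p + 4)*(p - 4)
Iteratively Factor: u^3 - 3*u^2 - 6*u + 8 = (u - 4)*(u^2 + u - 2) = (u - 4)*(u + 2)*(u - 1)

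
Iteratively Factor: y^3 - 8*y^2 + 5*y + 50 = (y - 5)*(y^2 - 3*y - 10) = (y - 5)*(y + 2)*(y - 5)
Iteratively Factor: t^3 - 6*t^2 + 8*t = (t - 4)*(t^2 - 2*t) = (t - 4)*(t - 2)*(t)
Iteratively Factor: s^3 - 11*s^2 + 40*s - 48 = (s - 4)*(s^2 - 7*s + 12) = (s - 4)^2*(s - 3)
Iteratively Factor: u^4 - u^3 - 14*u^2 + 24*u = (u + 4)*(u^3 - 5*u^2 + 6*u) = (u - 2)*(u + 4)*(u^2 - 3*u) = u*(u - 2)*(u + 4)*(u - 3)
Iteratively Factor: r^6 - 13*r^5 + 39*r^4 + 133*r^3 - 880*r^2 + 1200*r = (r - 5)*(r^5 - 8*r^4 - r^3 + 128*r^2 - 240*r) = (r - 5)*(r - 3)*(r^4 - 5*r^3 - 16*r^2 + 80*r) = (r - 5)*(r - 3)*(r + 4)*(r^3 - 9*r^2 + 20*r) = (r - 5)*(r - 4)*(r - 3)*(r + 4)*(r^2 - 5*r) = (r - 5)^2*(r - 4)*(r - 3)*(r + 4)*(r)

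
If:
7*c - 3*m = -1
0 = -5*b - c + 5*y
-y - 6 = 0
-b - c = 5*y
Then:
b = -15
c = 45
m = 316/3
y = -6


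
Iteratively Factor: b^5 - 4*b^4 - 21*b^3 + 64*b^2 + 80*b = (b)*(b^4 - 4*b^3 - 21*b^2 + 64*b + 80) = b*(b - 5)*(b^3 + b^2 - 16*b - 16) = b*(b - 5)*(b + 4)*(b^2 - 3*b - 4) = b*(b - 5)*(b - 4)*(b + 4)*(b + 1)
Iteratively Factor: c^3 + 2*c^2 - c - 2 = (c - 1)*(c^2 + 3*c + 2) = (c - 1)*(c + 1)*(c + 2)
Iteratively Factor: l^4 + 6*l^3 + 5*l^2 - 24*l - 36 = (l + 3)*(l^3 + 3*l^2 - 4*l - 12) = (l + 3)^2*(l^2 - 4) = (l + 2)*(l + 3)^2*(l - 2)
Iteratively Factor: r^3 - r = (r - 1)*(r^2 + r) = r*(r - 1)*(r + 1)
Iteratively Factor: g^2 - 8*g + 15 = (g - 3)*(g - 5)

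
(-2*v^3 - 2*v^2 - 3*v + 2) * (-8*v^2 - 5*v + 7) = 16*v^5 + 26*v^4 + 20*v^3 - 15*v^2 - 31*v + 14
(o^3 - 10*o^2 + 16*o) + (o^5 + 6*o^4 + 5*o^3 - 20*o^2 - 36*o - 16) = o^5 + 6*o^4 + 6*o^3 - 30*o^2 - 20*o - 16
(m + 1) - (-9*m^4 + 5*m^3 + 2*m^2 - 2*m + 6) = 9*m^4 - 5*m^3 - 2*m^2 + 3*m - 5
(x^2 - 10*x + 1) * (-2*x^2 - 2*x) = -2*x^4 + 18*x^3 + 18*x^2 - 2*x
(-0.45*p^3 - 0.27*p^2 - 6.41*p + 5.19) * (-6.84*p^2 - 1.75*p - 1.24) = 3.078*p^5 + 2.6343*p^4 + 44.8749*p^3 - 23.9473*p^2 - 1.1341*p - 6.4356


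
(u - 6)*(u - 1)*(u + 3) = u^3 - 4*u^2 - 15*u + 18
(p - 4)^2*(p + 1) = p^3 - 7*p^2 + 8*p + 16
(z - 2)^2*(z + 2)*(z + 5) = z^4 + 3*z^3 - 14*z^2 - 12*z + 40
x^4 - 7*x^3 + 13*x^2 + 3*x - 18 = (x - 3)^2*(x - 2)*(x + 1)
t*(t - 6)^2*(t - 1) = t^4 - 13*t^3 + 48*t^2 - 36*t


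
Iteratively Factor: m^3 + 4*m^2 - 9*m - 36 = (m - 3)*(m^2 + 7*m + 12) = (m - 3)*(m + 4)*(m + 3)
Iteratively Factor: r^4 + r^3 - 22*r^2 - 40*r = (r + 4)*(r^3 - 3*r^2 - 10*r) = r*(r + 4)*(r^2 - 3*r - 10) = r*(r - 5)*(r + 4)*(r + 2)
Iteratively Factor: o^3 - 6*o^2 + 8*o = (o - 2)*(o^2 - 4*o) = (o - 4)*(o - 2)*(o)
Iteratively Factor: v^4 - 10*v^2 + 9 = (v - 3)*(v^3 + 3*v^2 - v - 3) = (v - 3)*(v + 1)*(v^2 + 2*v - 3) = (v - 3)*(v - 1)*(v + 1)*(v + 3)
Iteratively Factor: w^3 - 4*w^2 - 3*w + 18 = (w - 3)*(w^2 - w - 6) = (w - 3)*(w + 2)*(w - 3)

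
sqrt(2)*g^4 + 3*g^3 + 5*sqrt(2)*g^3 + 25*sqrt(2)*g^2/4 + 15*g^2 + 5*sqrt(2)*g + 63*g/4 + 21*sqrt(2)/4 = (g + 3/2)*(g + 7/2)*(g + sqrt(2))*(sqrt(2)*g + 1)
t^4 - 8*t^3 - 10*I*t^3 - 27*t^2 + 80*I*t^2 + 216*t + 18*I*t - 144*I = (t - 8)*(t - 6*I)*(t - 3*I)*(t - I)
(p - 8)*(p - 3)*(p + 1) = p^3 - 10*p^2 + 13*p + 24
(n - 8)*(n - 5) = n^2 - 13*n + 40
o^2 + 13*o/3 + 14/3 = (o + 2)*(o + 7/3)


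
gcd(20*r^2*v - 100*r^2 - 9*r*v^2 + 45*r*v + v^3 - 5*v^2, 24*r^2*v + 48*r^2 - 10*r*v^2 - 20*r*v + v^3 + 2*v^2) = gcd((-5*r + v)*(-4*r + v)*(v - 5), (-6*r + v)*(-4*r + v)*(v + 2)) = 4*r - v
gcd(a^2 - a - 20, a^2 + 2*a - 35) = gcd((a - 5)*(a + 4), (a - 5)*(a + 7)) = a - 5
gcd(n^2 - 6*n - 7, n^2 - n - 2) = n + 1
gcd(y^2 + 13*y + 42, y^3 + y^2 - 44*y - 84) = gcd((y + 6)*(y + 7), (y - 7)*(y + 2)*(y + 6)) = y + 6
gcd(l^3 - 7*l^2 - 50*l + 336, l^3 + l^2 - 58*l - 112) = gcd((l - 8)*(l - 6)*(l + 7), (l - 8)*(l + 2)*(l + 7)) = l^2 - l - 56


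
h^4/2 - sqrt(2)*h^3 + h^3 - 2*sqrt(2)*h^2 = h^2*(h/2 + 1)*(h - 2*sqrt(2))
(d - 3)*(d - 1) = d^2 - 4*d + 3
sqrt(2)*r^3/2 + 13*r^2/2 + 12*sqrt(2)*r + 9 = (r + 3*sqrt(2))^2*(sqrt(2)*r/2 + 1/2)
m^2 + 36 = (m - 6*I)*(m + 6*I)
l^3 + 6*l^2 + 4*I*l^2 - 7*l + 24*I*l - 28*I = (l - 1)*(l + 7)*(l + 4*I)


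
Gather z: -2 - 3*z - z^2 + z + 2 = -z^2 - 2*z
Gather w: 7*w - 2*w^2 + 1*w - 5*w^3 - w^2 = -5*w^3 - 3*w^2 + 8*w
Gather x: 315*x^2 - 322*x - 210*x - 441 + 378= 315*x^2 - 532*x - 63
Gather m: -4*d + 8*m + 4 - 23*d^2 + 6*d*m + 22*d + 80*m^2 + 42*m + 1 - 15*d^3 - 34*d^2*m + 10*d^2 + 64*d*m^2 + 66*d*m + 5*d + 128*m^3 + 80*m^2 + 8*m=-15*d^3 - 13*d^2 + 23*d + 128*m^3 + m^2*(64*d + 160) + m*(-34*d^2 + 72*d + 58) + 5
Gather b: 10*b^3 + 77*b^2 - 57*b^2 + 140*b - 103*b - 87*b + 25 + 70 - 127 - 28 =10*b^3 + 20*b^2 - 50*b - 60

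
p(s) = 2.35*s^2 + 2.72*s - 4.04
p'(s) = 4.7*s + 2.72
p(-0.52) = -4.82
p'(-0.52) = 0.28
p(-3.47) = 14.82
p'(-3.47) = -13.59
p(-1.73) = -1.71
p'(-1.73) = -5.41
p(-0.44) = -4.78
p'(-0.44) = 0.65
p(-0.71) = -4.79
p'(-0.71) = -0.62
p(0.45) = -2.34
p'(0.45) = 4.84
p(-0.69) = -4.80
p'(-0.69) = -0.52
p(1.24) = 2.95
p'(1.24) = 8.55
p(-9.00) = 161.83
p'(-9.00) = -39.58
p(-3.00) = 8.95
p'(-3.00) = -11.38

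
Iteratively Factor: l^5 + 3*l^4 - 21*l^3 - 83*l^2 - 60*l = (l + 1)*(l^4 + 2*l^3 - 23*l^2 - 60*l) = (l - 5)*(l + 1)*(l^3 + 7*l^2 + 12*l) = (l - 5)*(l + 1)*(l + 3)*(l^2 + 4*l) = l*(l - 5)*(l + 1)*(l + 3)*(l + 4)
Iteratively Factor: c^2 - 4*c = (c - 4)*(c)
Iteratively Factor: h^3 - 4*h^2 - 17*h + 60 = (h - 3)*(h^2 - h - 20) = (h - 5)*(h - 3)*(h + 4)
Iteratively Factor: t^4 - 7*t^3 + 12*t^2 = (t)*(t^3 - 7*t^2 + 12*t) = t^2*(t^2 - 7*t + 12) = t^2*(t - 3)*(t - 4)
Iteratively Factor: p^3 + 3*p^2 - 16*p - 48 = (p + 4)*(p^2 - p - 12) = (p - 4)*(p + 4)*(p + 3)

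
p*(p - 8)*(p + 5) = p^3 - 3*p^2 - 40*p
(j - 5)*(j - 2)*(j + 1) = j^3 - 6*j^2 + 3*j + 10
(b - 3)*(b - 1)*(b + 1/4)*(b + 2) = b^4 - 7*b^3/4 - 11*b^2/2 + 19*b/4 + 3/2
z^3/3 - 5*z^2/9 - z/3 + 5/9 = (z/3 + 1/3)*(z - 5/3)*(z - 1)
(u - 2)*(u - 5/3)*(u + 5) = u^3 + 4*u^2/3 - 15*u + 50/3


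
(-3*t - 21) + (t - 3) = -2*t - 24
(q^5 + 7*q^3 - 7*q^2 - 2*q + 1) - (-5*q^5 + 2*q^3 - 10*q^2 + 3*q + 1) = 6*q^5 + 5*q^3 + 3*q^2 - 5*q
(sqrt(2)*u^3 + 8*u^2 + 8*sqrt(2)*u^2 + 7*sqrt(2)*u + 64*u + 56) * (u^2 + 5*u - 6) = sqrt(2)*u^5 + 8*u^4 + 13*sqrt(2)*u^4 + 41*sqrt(2)*u^3 + 104*u^3 - 13*sqrt(2)*u^2 + 328*u^2 - 104*u - 42*sqrt(2)*u - 336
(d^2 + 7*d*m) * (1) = d^2 + 7*d*m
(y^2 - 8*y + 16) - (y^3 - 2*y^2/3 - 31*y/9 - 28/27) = -y^3 + 5*y^2/3 - 41*y/9 + 460/27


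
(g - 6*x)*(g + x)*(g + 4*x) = g^3 - g^2*x - 26*g*x^2 - 24*x^3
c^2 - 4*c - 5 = (c - 5)*(c + 1)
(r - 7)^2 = r^2 - 14*r + 49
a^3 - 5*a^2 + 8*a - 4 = (a - 2)^2*(a - 1)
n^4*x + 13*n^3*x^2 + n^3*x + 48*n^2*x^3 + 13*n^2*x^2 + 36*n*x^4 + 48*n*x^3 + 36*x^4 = (n + x)*(n + 6*x)^2*(n*x + x)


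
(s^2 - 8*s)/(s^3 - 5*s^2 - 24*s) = 1/(s + 3)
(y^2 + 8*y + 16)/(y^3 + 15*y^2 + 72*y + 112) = 1/(y + 7)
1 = 1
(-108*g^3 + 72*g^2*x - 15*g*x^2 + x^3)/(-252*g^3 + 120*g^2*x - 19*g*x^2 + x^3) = (-3*g + x)/(-7*g + x)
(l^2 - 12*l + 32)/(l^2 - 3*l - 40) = (l - 4)/(l + 5)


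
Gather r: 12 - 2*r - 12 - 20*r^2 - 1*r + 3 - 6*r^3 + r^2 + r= -6*r^3 - 19*r^2 - 2*r + 3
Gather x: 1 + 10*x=10*x + 1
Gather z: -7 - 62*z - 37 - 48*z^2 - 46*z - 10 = -48*z^2 - 108*z - 54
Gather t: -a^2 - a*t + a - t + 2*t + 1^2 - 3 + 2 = -a^2 + a + t*(1 - a)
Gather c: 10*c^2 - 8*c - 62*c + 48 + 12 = 10*c^2 - 70*c + 60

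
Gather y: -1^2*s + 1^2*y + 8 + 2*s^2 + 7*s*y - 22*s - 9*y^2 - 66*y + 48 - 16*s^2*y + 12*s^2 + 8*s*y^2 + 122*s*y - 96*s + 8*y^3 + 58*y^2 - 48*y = 14*s^2 - 119*s + 8*y^3 + y^2*(8*s + 49) + y*(-16*s^2 + 129*s - 113) + 56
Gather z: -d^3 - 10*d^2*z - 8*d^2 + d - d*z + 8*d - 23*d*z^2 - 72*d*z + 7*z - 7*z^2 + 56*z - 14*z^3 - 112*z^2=-d^3 - 8*d^2 + 9*d - 14*z^3 + z^2*(-23*d - 119) + z*(-10*d^2 - 73*d + 63)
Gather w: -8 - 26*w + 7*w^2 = 7*w^2 - 26*w - 8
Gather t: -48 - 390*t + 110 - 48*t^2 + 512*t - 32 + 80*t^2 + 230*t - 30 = 32*t^2 + 352*t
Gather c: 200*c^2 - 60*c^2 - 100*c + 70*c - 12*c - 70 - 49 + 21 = 140*c^2 - 42*c - 98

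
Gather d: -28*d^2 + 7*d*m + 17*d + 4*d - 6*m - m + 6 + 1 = -28*d^2 + d*(7*m + 21) - 7*m + 7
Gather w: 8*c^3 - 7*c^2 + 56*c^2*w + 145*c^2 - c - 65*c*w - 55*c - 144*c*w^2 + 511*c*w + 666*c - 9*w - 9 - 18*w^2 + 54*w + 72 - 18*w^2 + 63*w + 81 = 8*c^3 + 138*c^2 + 610*c + w^2*(-144*c - 36) + w*(56*c^2 + 446*c + 108) + 144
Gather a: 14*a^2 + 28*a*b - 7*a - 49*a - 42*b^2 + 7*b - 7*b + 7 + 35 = 14*a^2 + a*(28*b - 56) - 42*b^2 + 42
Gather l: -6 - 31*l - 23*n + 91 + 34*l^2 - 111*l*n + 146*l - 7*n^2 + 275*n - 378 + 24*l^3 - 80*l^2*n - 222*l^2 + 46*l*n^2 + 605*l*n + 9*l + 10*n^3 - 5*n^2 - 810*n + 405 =24*l^3 + l^2*(-80*n - 188) + l*(46*n^2 + 494*n + 124) + 10*n^3 - 12*n^2 - 558*n + 112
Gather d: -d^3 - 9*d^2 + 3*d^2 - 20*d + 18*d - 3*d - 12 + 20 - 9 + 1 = -d^3 - 6*d^2 - 5*d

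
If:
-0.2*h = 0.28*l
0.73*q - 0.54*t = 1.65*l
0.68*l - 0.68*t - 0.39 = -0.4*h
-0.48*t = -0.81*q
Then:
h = -0.05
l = 0.04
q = -0.34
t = -0.57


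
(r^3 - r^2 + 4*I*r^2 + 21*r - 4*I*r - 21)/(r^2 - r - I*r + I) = (r^2 + 4*I*r + 21)/(r - I)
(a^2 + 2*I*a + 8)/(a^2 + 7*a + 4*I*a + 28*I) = (a - 2*I)/(a + 7)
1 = 1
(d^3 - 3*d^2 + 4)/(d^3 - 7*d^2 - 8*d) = (d^2 - 4*d + 4)/(d*(d - 8))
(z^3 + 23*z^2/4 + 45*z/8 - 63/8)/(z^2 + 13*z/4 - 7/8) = (4*z^2 + 9*z - 9)/(4*z - 1)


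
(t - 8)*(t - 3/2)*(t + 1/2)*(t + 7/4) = t^4 - 29*t^3/4 - 17*t^2/2 + 299*t/16 + 21/2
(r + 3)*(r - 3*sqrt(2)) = r^2 - 3*sqrt(2)*r + 3*r - 9*sqrt(2)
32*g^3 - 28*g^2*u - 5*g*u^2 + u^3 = (-8*g + u)*(-g + u)*(4*g + u)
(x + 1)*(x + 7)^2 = x^3 + 15*x^2 + 63*x + 49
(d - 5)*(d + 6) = d^2 + d - 30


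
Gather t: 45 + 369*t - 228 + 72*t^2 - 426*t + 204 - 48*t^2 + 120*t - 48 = 24*t^2 + 63*t - 27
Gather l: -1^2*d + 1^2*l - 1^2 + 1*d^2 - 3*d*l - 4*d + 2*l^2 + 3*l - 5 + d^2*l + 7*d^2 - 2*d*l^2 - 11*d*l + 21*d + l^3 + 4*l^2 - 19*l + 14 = 8*d^2 + 16*d + l^3 + l^2*(6 - 2*d) + l*(d^2 - 14*d - 15) + 8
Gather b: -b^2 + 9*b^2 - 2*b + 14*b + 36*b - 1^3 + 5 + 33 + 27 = 8*b^2 + 48*b + 64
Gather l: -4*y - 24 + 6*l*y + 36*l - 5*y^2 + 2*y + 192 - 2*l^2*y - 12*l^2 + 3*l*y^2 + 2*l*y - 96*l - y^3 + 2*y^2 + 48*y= l^2*(-2*y - 12) + l*(3*y^2 + 8*y - 60) - y^3 - 3*y^2 + 46*y + 168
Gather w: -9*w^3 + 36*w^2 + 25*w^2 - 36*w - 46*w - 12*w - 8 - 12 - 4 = -9*w^3 + 61*w^2 - 94*w - 24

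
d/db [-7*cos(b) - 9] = 7*sin(b)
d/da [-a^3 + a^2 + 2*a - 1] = -3*a^2 + 2*a + 2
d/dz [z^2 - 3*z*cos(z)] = 3*z*sin(z) + 2*z - 3*cos(z)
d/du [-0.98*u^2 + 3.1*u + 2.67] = 3.1 - 1.96*u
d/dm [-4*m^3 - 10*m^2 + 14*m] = -12*m^2 - 20*m + 14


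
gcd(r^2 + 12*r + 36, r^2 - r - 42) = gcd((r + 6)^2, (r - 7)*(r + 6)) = r + 6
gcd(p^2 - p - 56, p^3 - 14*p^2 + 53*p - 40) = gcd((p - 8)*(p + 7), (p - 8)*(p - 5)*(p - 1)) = p - 8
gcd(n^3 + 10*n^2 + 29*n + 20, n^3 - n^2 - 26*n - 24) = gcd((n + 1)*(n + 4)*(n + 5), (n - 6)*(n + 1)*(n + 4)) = n^2 + 5*n + 4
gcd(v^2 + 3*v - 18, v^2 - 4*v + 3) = v - 3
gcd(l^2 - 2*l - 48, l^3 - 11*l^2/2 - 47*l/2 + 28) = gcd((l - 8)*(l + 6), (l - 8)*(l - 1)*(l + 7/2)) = l - 8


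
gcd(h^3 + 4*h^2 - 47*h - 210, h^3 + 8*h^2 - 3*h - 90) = h^2 + 11*h + 30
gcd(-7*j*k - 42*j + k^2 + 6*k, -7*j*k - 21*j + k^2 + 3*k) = 7*j - k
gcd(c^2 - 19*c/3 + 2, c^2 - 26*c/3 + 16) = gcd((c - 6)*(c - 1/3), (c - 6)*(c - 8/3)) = c - 6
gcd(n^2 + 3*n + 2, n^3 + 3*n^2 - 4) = n + 2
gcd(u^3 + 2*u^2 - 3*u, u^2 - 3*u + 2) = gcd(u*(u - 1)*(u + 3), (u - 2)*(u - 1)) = u - 1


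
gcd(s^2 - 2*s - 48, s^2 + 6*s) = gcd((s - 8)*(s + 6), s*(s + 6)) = s + 6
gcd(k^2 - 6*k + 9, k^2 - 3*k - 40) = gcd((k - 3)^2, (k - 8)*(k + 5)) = 1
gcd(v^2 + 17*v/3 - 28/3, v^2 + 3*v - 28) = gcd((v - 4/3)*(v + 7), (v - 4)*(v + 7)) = v + 7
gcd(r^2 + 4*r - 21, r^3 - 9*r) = r - 3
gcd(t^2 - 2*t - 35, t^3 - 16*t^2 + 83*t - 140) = t - 7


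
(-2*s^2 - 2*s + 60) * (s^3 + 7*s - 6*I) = -2*s^5 - 2*s^4 + 46*s^3 - 14*s^2 + 12*I*s^2 + 420*s + 12*I*s - 360*I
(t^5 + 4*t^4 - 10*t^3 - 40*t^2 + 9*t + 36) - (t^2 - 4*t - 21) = t^5 + 4*t^4 - 10*t^3 - 41*t^2 + 13*t + 57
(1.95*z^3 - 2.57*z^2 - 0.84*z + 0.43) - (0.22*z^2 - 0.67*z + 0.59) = 1.95*z^3 - 2.79*z^2 - 0.17*z - 0.16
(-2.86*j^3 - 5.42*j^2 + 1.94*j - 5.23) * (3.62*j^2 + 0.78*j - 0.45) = -10.3532*j^5 - 21.8512*j^4 + 4.0822*j^3 - 14.9804*j^2 - 4.9524*j + 2.3535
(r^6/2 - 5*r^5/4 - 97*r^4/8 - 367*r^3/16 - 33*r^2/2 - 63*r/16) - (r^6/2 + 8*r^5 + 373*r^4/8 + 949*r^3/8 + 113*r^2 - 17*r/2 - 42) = -37*r^5/4 - 235*r^4/4 - 2265*r^3/16 - 259*r^2/2 + 73*r/16 + 42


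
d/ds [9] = 0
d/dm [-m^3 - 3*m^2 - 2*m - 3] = -3*m^2 - 6*m - 2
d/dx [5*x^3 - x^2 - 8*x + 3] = 15*x^2 - 2*x - 8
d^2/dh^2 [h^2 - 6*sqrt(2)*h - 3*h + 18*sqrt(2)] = 2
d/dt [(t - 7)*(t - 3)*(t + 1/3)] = 3*t^2 - 58*t/3 + 53/3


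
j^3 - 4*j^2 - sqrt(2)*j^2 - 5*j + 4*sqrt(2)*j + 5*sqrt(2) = (j - 5)*(j + 1)*(j - sqrt(2))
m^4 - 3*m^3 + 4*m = m*(m - 2)^2*(m + 1)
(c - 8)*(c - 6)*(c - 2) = c^3 - 16*c^2 + 76*c - 96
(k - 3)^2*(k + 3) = k^3 - 3*k^2 - 9*k + 27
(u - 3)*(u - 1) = u^2 - 4*u + 3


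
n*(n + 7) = n^2 + 7*n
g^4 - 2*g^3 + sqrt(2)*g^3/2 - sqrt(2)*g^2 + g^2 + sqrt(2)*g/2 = g*(g - 1)^2*(g + sqrt(2)/2)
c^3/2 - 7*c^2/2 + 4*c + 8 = (c/2 + 1/2)*(c - 4)^2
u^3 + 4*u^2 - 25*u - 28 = (u - 4)*(u + 1)*(u + 7)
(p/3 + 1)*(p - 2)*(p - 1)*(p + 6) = p^4/3 + 2*p^3 - 7*p^2/3 - 12*p + 12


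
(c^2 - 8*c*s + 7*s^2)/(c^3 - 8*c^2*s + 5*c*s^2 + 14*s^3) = (-c + s)/(-c^2 + c*s + 2*s^2)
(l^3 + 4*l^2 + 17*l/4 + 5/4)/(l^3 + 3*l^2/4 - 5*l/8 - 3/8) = 2*(2*l + 5)/(4*l - 3)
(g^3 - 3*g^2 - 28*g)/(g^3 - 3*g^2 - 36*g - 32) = g*(g - 7)/(g^2 - 7*g - 8)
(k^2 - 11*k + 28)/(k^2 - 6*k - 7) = (k - 4)/(k + 1)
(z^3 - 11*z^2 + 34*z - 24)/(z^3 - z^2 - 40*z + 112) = (z^2 - 7*z + 6)/(z^2 + 3*z - 28)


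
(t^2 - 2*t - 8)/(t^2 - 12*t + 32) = (t + 2)/(t - 8)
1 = 1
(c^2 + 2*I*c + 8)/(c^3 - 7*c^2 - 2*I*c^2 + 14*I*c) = (c + 4*I)/(c*(c - 7))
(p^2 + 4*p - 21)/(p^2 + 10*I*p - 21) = (p^2 + 4*p - 21)/(p^2 + 10*I*p - 21)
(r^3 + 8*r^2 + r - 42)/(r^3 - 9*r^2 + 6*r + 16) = (r^2 + 10*r + 21)/(r^2 - 7*r - 8)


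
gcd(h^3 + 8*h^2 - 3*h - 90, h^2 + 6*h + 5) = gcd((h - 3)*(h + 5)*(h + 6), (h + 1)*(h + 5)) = h + 5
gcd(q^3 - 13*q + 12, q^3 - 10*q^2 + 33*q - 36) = q - 3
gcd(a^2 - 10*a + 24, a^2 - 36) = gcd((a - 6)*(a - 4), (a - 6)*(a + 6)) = a - 6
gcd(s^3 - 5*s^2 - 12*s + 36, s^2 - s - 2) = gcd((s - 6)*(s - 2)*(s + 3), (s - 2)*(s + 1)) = s - 2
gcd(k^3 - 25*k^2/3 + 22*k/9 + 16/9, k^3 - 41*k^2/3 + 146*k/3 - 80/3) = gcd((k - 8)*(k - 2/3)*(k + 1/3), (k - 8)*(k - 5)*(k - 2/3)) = k^2 - 26*k/3 + 16/3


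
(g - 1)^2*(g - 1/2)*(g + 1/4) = g^4 - 9*g^3/4 + 11*g^2/8 - 1/8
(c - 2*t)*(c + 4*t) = c^2 + 2*c*t - 8*t^2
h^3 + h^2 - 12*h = h*(h - 3)*(h + 4)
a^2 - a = a*(a - 1)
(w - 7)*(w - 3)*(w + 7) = w^3 - 3*w^2 - 49*w + 147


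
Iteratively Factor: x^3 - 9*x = (x + 3)*(x^2 - 3*x) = (x - 3)*(x + 3)*(x)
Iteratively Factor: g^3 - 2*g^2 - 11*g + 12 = (g - 1)*(g^2 - g - 12) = (g - 1)*(g + 3)*(g - 4)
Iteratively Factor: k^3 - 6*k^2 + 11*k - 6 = (k - 1)*(k^2 - 5*k + 6) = (k - 2)*(k - 1)*(k - 3)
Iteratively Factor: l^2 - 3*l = (l - 3)*(l)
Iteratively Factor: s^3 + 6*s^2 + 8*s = (s + 2)*(s^2 + 4*s) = s*(s + 2)*(s + 4)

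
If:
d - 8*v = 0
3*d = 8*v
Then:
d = 0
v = 0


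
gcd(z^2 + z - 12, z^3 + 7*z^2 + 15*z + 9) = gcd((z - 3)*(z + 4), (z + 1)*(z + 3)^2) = 1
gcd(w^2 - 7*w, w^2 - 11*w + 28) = w - 7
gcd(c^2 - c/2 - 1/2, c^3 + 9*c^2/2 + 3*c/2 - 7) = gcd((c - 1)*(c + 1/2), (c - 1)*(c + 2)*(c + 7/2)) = c - 1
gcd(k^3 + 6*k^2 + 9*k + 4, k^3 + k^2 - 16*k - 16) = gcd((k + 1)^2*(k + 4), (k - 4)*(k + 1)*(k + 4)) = k^2 + 5*k + 4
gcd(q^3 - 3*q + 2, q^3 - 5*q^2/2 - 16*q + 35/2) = q - 1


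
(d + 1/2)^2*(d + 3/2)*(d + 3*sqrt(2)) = d^4 + 5*d^3/2 + 3*sqrt(2)*d^3 + 7*d^2/4 + 15*sqrt(2)*d^2/2 + 3*d/8 + 21*sqrt(2)*d/4 + 9*sqrt(2)/8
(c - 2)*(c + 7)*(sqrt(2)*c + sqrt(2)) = sqrt(2)*c^3 + 6*sqrt(2)*c^2 - 9*sqrt(2)*c - 14*sqrt(2)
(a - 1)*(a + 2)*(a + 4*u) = a^3 + 4*a^2*u + a^2 + 4*a*u - 2*a - 8*u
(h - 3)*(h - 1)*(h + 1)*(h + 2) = h^4 - h^3 - 7*h^2 + h + 6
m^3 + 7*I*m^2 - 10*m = m*(m + 2*I)*(m + 5*I)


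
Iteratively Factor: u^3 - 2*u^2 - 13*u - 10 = (u + 2)*(u^2 - 4*u - 5) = (u + 1)*(u + 2)*(u - 5)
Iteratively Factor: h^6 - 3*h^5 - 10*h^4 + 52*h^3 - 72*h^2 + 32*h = (h - 2)*(h^5 - h^4 - 12*h^3 + 28*h^2 - 16*h) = h*(h - 2)*(h^4 - h^3 - 12*h^2 + 28*h - 16) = h*(h - 2)*(h + 4)*(h^3 - 5*h^2 + 8*h - 4) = h*(h - 2)^2*(h + 4)*(h^2 - 3*h + 2) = h*(h - 2)^3*(h + 4)*(h - 1)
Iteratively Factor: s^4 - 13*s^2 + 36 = (s - 3)*(s^3 + 3*s^2 - 4*s - 12) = (s - 3)*(s + 2)*(s^2 + s - 6) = (s - 3)*(s + 2)*(s + 3)*(s - 2)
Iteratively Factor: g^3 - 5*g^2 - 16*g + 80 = (g - 5)*(g^2 - 16) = (g - 5)*(g + 4)*(g - 4)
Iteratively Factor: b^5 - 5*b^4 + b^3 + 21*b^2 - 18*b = (b - 1)*(b^4 - 4*b^3 - 3*b^2 + 18*b) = (b - 1)*(b + 2)*(b^3 - 6*b^2 + 9*b) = b*(b - 1)*(b + 2)*(b^2 - 6*b + 9) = b*(b - 3)*(b - 1)*(b + 2)*(b - 3)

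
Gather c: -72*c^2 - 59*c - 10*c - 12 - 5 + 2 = -72*c^2 - 69*c - 15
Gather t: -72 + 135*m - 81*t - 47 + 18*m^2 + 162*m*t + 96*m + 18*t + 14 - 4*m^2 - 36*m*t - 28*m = 14*m^2 + 203*m + t*(126*m - 63) - 105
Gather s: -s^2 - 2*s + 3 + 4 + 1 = -s^2 - 2*s + 8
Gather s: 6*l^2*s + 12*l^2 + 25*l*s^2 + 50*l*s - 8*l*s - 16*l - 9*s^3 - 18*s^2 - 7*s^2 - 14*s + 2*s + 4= 12*l^2 - 16*l - 9*s^3 + s^2*(25*l - 25) + s*(6*l^2 + 42*l - 12) + 4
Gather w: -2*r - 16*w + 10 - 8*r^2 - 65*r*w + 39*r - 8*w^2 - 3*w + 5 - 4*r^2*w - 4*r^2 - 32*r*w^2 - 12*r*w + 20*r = -12*r^2 + 57*r + w^2*(-32*r - 8) + w*(-4*r^2 - 77*r - 19) + 15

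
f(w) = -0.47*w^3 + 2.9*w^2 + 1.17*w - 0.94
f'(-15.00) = -403.08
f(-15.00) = 2220.26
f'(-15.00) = -403.08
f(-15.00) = 2220.26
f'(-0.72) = -3.74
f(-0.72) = -0.10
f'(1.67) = 6.92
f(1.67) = 6.91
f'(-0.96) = -5.70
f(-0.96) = 1.03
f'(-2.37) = -20.50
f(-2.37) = 18.83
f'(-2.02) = -16.30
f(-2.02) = 12.40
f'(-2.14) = -17.70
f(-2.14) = 14.44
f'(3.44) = 4.44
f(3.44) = 18.27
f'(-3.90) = -42.90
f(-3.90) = 66.49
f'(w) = -1.41*w^2 + 5.8*w + 1.17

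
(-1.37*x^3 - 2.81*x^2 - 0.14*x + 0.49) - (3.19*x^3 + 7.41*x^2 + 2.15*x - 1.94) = -4.56*x^3 - 10.22*x^2 - 2.29*x + 2.43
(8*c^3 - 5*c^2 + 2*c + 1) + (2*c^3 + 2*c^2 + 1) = 10*c^3 - 3*c^2 + 2*c + 2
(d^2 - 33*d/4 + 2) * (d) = d^3 - 33*d^2/4 + 2*d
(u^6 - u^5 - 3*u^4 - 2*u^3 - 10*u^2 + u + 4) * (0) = 0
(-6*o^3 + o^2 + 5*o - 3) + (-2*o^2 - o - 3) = -6*o^3 - o^2 + 4*o - 6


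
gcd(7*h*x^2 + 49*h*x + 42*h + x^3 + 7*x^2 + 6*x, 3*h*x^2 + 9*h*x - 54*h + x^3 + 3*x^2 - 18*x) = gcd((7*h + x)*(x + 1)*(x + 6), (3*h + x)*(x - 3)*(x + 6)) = x + 6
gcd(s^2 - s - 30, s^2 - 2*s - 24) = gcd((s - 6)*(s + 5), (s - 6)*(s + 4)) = s - 6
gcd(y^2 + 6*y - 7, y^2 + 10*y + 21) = y + 7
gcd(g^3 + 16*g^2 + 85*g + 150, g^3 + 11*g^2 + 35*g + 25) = g^2 + 10*g + 25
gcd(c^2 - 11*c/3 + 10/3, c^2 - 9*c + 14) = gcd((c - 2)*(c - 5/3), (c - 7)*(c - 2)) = c - 2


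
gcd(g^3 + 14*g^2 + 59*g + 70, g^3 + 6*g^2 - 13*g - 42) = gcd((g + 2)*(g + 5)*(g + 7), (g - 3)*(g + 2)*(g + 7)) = g^2 + 9*g + 14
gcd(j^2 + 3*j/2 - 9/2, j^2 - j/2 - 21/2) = j + 3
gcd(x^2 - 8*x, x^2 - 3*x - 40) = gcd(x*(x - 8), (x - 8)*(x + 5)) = x - 8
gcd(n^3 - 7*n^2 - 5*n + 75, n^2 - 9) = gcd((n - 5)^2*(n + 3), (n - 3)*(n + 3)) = n + 3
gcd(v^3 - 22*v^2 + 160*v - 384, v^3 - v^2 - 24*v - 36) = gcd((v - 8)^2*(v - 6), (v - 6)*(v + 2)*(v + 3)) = v - 6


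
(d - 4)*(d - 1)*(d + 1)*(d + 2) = d^4 - 2*d^3 - 9*d^2 + 2*d + 8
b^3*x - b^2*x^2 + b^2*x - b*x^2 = b*(b - x)*(b*x + x)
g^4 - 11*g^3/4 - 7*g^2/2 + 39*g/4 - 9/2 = (g - 3)*(g - 1)*(g - 3/4)*(g + 2)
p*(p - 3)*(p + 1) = p^3 - 2*p^2 - 3*p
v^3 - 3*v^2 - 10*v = v*(v - 5)*(v + 2)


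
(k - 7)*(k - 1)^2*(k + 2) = k^4 - 7*k^3 - 3*k^2 + 23*k - 14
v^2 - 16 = (v - 4)*(v + 4)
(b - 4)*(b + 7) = b^2 + 3*b - 28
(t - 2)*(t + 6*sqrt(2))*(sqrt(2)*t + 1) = sqrt(2)*t^3 - 2*sqrt(2)*t^2 + 13*t^2 - 26*t + 6*sqrt(2)*t - 12*sqrt(2)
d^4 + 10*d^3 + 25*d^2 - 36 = (d - 1)*(d + 2)*(d + 3)*(d + 6)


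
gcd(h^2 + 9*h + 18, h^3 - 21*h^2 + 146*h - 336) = 1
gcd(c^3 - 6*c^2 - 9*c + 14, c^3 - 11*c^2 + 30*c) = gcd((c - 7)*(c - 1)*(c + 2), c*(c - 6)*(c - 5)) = 1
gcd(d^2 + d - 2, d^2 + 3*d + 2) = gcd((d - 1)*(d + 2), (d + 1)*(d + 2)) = d + 2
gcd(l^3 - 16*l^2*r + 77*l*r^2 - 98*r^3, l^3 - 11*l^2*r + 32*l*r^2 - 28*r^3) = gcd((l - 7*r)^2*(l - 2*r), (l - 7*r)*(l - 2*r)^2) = l^2 - 9*l*r + 14*r^2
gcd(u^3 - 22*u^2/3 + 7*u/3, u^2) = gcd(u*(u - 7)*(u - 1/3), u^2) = u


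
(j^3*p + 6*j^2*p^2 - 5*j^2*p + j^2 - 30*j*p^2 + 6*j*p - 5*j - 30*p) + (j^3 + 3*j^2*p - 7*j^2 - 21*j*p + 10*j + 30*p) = j^3*p + j^3 + 6*j^2*p^2 - 2*j^2*p - 6*j^2 - 30*j*p^2 - 15*j*p + 5*j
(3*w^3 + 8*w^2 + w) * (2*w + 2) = 6*w^4 + 22*w^3 + 18*w^2 + 2*w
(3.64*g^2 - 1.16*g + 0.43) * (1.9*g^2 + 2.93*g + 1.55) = 6.916*g^4 + 8.4612*g^3 + 3.0602*g^2 - 0.5381*g + 0.6665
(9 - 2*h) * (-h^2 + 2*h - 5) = 2*h^3 - 13*h^2 + 28*h - 45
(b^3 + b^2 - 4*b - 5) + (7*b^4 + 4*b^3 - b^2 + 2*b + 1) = 7*b^4 + 5*b^3 - 2*b - 4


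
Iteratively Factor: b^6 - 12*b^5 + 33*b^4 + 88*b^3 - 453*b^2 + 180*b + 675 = (b + 3)*(b^5 - 15*b^4 + 78*b^3 - 146*b^2 - 15*b + 225) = (b - 3)*(b + 3)*(b^4 - 12*b^3 + 42*b^2 - 20*b - 75) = (b - 3)*(b + 1)*(b + 3)*(b^3 - 13*b^2 + 55*b - 75) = (b - 5)*(b - 3)*(b + 1)*(b + 3)*(b^2 - 8*b + 15) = (b - 5)*(b - 3)^2*(b + 1)*(b + 3)*(b - 5)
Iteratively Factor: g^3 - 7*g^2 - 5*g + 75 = (g - 5)*(g^2 - 2*g - 15) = (g - 5)^2*(g + 3)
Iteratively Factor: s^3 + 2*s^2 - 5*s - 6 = (s + 1)*(s^2 + s - 6) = (s + 1)*(s + 3)*(s - 2)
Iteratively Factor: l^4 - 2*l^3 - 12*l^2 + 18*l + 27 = (l + 3)*(l^3 - 5*l^2 + 3*l + 9) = (l + 1)*(l + 3)*(l^2 - 6*l + 9) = (l - 3)*(l + 1)*(l + 3)*(l - 3)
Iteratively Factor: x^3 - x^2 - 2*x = (x)*(x^2 - x - 2) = x*(x + 1)*(x - 2)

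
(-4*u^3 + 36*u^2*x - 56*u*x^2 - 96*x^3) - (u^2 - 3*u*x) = -4*u^3 + 36*u^2*x - u^2 - 56*u*x^2 + 3*u*x - 96*x^3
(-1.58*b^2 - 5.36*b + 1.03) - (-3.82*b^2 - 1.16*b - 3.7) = 2.24*b^2 - 4.2*b + 4.73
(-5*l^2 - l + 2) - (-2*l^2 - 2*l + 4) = -3*l^2 + l - 2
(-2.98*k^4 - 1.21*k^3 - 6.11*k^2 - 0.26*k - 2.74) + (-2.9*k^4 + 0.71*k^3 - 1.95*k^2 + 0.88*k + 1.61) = -5.88*k^4 - 0.5*k^3 - 8.06*k^2 + 0.62*k - 1.13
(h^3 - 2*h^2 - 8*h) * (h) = h^4 - 2*h^3 - 8*h^2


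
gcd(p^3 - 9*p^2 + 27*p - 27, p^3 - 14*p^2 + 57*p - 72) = p^2 - 6*p + 9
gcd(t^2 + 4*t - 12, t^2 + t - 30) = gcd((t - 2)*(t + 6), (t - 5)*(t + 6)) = t + 6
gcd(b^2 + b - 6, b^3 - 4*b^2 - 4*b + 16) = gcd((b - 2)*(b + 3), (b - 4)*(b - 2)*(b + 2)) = b - 2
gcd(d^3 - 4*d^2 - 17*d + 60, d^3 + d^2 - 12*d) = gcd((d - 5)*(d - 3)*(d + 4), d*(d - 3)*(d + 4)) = d^2 + d - 12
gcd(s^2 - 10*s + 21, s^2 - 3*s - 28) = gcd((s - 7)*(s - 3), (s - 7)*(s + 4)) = s - 7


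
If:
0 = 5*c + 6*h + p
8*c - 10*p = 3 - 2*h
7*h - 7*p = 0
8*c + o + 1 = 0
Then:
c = 7/32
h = -5/32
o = -11/4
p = -5/32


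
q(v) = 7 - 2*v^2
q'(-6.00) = 24.00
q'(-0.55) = 2.20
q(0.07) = 6.99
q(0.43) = 6.63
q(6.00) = -65.00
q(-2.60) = -6.52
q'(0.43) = -1.72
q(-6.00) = -65.00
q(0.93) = 5.27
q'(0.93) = -3.72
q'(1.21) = -4.84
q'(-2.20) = 8.80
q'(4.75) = -19.00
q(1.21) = 4.07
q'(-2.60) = 10.40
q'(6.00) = -24.00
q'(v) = -4*v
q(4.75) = -38.12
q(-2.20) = -2.68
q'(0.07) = -0.28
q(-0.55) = 6.40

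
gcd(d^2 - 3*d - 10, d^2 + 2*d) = d + 2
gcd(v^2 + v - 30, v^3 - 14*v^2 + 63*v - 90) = v - 5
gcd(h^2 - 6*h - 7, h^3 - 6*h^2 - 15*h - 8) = h + 1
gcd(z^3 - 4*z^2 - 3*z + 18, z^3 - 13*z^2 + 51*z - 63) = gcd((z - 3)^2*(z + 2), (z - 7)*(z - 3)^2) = z^2 - 6*z + 9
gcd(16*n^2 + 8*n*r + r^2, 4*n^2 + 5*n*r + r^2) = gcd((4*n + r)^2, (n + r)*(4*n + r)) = 4*n + r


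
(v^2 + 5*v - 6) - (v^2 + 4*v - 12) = v + 6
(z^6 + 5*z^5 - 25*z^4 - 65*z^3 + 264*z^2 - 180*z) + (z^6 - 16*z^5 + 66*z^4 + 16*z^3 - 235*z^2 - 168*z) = 2*z^6 - 11*z^5 + 41*z^4 - 49*z^3 + 29*z^2 - 348*z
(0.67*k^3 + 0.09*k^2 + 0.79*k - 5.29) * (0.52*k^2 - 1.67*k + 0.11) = 0.3484*k^5 - 1.0721*k^4 + 0.3342*k^3 - 4.0602*k^2 + 8.9212*k - 0.5819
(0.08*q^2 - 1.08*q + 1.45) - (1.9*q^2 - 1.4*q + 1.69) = -1.82*q^2 + 0.32*q - 0.24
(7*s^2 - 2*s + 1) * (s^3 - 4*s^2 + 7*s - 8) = 7*s^5 - 30*s^4 + 58*s^3 - 74*s^2 + 23*s - 8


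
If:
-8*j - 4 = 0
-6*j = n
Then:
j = -1/2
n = 3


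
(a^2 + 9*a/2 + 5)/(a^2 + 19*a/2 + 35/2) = (a + 2)/(a + 7)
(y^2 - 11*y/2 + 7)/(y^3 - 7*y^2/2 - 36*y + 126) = (y - 2)/(y^2 - 36)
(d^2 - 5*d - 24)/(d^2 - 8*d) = (d + 3)/d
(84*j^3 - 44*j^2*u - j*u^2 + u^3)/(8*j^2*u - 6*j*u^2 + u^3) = (-42*j^2 + j*u + u^2)/(u*(-4*j + u))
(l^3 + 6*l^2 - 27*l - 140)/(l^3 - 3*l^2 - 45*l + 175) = (l + 4)/(l - 5)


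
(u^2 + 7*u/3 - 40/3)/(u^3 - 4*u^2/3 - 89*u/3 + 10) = (3*u - 8)/(3*u^2 - 19*u + 6)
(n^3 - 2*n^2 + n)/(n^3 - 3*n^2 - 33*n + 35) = n*(n - 1)/(n^2 - 2*n - 35)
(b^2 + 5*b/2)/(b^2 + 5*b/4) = 2*(2*b + 5)/(4*b + 5)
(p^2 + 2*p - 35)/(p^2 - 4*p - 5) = (p + 7)/(p + 1)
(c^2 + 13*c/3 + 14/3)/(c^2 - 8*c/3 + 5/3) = (3*c^2 + 13*c + 14)/(3*c^2 - 8*c + 5)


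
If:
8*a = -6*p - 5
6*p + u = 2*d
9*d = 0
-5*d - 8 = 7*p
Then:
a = 13/56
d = 0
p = -8/7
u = 48/7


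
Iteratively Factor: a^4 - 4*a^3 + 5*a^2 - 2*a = (a)*(a^3 - 4*a^2 + 5*a - 2) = a*(a - 2)*(a^2 - 2*a + 1) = a*(a - 2)*(a - 1)*(a - 1)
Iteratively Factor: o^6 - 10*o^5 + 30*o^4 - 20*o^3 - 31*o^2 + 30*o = (o - 3)*(o^5 - 7*o^4 + 9*o^3 + 7*o^2 - 10*o) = (o - 3)*(o - 2)*(o^4 - 5*o^3 - o^2 + 5*o) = (o - 5)*(o - 3)*(o - 2)*(o^3 - o) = (o - 5)*(o - 3)*(o - 2)*(o + 1)*(o^2 - o) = o*(o - 5)*(o - 3)*(o - 2)*(o + 1)*(o - 1)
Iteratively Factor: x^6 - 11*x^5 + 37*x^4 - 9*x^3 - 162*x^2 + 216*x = (x - 3)*(x^5 - 8*x^4 + 13*x^3 + 30*x^2 - 72*x) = x*(x - 3)*(x^4 - 8*x^3 + 13*x^2 + 30*x - 72) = x*(x - 4)*(x - 3)*(x^3 - 4*x^2 - 3*x + 18) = x*(x - 4)*(x - 3)^2*(x^2 - x - 6) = x*(x - 4)*(x - 3)^3*(x + 2)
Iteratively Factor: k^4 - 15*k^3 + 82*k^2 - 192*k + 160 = (k - 2)*(k^3 - 13*k^2 + 56*k - 80) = (k - 5)*(k - 2)*(k^2 - 8*k + 16) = (k - 5)*(k - 4)*(k - 2)*(k - 4)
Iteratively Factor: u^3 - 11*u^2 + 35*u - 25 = (u - 5)*(u^2 - 6*u + 5) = (u - 5)*(u - 1)*(u - 5)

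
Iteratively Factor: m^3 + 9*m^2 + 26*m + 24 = (m + 4)*(m^2 + 5*m + 6) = (m + 2)*(m + 4)*(m + 3)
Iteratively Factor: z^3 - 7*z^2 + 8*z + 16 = (z - 4)*(z^2 - 3*z - 4) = (z - 4)*(z + 1)*(z - 4)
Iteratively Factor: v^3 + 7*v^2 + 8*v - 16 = (v + 4)*(v^2 + 3*v - 4) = (v - 1)*(v + 4)*(v + 4)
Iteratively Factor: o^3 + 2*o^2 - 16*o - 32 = (o - 4)*(o^2 + 6*o + 8) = (o - 4)*(o + 2)*(o + 4)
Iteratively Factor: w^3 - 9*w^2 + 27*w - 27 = (w - 3)*(w^2 - 6*w + 9) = (w - 3)^2*(w - 3)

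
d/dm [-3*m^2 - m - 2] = -6*m - 1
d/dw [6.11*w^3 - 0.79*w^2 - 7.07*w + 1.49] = 18.33*w^2 - 1.58*w - 7.07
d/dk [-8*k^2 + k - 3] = 1 - 16*k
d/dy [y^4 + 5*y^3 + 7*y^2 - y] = 4*y^3 + 15*y^2 + 14*y - 1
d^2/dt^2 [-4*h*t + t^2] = 2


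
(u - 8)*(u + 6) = u^2 - 2*u - 48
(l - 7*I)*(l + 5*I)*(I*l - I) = I*l^3 + 2*l^2 - I*l^2 - 2*l + 35*I*l - 35*I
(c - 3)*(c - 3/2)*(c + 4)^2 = c^4 + 7*c^3/2 - 31*c^2/2 - 36*c + 72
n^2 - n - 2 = (n - 2)*(n + 1)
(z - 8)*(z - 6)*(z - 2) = z^3 - 16*z^2 + 76*z - 96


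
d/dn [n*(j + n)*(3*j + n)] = 3*j^2 + 8*j*n + 3*n^2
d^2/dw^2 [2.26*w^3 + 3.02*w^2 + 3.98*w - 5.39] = 13.56*w + 6.04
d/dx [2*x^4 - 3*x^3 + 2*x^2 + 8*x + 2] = 8*x^3 - 9*x^2 + 4*x + 8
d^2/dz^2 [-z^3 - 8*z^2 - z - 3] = -6*z - 16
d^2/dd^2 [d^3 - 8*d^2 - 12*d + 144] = 6*d - 16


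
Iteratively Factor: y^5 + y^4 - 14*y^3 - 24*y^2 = (y + 3)*(y^4 - 2*y^3 - 8*y^2) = (y + 2)*(y + 3)*(y^3 - 4*y^2) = y*(y + 2)*(y + 3)*(y^2 - 4*y) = y^2*(y + 2)*(y + 3)*(y - 4)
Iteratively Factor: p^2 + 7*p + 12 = (p + 4)*(p + 3)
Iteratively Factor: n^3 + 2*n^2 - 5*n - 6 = (n + 3)*(n^2 - n - 2) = (n - 2)*(n + 3)*(n + 1)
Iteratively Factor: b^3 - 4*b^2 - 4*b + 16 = (b + 2)*(b^2 - 6*b + 8) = (b - 2)*(b + 2)*(b - 4)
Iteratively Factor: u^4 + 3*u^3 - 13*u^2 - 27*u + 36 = (u + 3)*(u^3 - 13*u + 12) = (u + 3)*(u + 4)*(u^2 - 4*u + 3) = (u - 1)*(u + 3)*(u + 4)*(u - 3)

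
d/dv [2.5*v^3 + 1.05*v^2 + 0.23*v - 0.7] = 7.5*v^2 + 2.1*v + 0.23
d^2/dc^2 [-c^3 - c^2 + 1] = -6*c - 2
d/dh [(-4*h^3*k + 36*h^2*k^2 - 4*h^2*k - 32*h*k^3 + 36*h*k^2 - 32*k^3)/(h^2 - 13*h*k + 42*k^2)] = 4*k*(-h^4 + 26*h^3*k - 235*h^2*k^2 + 4*h^2*k + 756*h*k^3 - 68*h*k^2 - 336*k^4 + 274*k^3)/(h^4 - 26*h^3*k + 253*h^2*k^2 - 1092*h*k^3 + 1764*k^4)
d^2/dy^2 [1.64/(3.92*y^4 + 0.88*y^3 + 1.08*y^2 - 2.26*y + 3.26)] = (-(77.1456*y^2 + 8.6592*y + 3.5424)*(3.92*y^4 + 0.88*y^3 + 1.08*y^2 - 2.26*y + 3.26) + 1.64*(15.68*y^3 + 2.64*y^2 + 2.16*y - 2.26)*(31.36*y^3 + 5.28*y^2 + 4.32*y - 4.52))/(3.92*y^4 + 0.88*y^3 + 1.08*y^2 - 2.26*y + 3.26)^3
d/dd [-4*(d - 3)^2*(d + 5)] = -12*d^2 + 8*d + 84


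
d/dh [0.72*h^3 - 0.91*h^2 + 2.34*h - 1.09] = 2.16*h^2 - 1.82*h + 2.34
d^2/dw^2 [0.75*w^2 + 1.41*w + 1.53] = 1.50000000000000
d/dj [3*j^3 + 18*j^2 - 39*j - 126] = 9*j^2 + 36*j - 39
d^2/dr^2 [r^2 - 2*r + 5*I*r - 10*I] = 2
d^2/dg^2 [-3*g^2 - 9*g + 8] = -6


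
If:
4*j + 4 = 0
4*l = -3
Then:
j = -1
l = -3/4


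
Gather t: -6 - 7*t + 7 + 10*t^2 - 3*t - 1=10*t^2 - 10*t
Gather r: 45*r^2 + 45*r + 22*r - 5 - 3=45*r^2 + 67*r - 8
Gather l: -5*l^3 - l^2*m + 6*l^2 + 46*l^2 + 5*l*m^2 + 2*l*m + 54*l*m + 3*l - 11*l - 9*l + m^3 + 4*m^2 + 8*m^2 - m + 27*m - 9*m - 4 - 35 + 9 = -5*l^3 + l^2*(52 - m) + l*(5*m^2 + 56*m - 17) + m^3 + 12*m^2 + 17*m - 30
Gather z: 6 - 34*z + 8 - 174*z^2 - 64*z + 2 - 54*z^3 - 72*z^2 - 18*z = -54*z^3 - 246*z^2 - 116*z + 16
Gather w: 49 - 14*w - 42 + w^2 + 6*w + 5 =w^2 - 8*w + 12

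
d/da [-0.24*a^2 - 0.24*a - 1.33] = -0.48*a - 0.24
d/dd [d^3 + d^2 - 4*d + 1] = 3*d^2 + 2*d - 4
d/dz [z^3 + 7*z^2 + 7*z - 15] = 3*z^2 + 14*z + 7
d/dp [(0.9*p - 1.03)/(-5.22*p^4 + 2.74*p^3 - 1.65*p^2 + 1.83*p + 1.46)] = (14.094*p^4 - 26.4384*p^3 + 9.9516*p^2 - 3.399*p + 3.1989)/(27.2484*p^8 - 28.6056*p^7 + 24.7336*p^6 - 28.1472*p^5 - 2.4915*p^4 + 1.9618*p^3 - 1.4691*p^2 + 5.3436*p + 2.1316)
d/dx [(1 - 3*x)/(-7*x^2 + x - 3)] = (21*x^2 - 3*x - (3*x - 1)*(14*x - 1) + 9)/(7*x^2 - x + 3)^2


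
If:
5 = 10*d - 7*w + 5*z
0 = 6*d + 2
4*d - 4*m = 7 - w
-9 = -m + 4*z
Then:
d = -1/3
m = -935/321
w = -355/107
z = -956/321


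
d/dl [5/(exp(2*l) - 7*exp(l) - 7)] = (35 - 10*exp(l))*exp(l)/(-exp(2*l) + 7*exp(l) + 7)^2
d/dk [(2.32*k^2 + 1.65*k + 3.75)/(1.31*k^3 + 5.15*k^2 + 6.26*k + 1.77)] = (-3.0392*k^4 - 4.323*k^3 - 8.7118*k^2 - 30.4122*k - 20.5545)/(1.7161*k^6 + 13.493*k^5 + 42.9237*k^4 + 69.1154*k^3 + 57.4186*k^2 + 22.1604*k + 3.1329)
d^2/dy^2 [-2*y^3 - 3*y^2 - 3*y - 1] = -12*y - 6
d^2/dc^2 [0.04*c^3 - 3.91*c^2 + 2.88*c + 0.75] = 0.24*c - 7.82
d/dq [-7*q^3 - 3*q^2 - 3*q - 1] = -21*q^2 - 6*q - 3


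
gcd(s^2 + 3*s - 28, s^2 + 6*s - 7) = s + 7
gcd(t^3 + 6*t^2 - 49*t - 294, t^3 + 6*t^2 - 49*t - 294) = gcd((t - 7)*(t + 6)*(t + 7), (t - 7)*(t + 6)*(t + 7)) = t^3 + 6*t^2 - 49*t - 294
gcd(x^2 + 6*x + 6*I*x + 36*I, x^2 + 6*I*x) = x + 6*I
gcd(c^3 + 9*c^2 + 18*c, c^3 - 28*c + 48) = c + 6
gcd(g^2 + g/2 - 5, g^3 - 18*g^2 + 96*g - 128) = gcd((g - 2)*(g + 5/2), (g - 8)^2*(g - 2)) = g - 2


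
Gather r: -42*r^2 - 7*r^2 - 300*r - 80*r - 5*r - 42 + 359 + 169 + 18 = -49*r^2 - 385*r + 504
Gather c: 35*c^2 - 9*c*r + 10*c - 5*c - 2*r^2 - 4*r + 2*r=35*c^2 + c*(5 - 9*r) - 2*r^2 - 2*r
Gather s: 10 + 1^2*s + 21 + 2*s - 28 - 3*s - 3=0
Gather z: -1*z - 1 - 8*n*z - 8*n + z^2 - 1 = -8*n + z^2 + z*(-8*n - 1) - 2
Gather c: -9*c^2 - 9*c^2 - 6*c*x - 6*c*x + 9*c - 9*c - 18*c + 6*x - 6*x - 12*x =-18*c^2 + c*(-12*x - 18) - 12*x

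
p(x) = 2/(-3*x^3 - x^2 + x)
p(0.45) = -77.29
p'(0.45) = 5145.51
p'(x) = 2*(9*x^2 + 2*x - 1)/(-3*x^3 - x^2 + x)^2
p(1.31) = -0.28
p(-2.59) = 0.05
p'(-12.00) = 0.00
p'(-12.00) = 0.00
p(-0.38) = -5.56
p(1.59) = -0.15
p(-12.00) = 0.00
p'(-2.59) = 0.06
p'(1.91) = 0.14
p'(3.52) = 0.01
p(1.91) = -0.09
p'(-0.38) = -7.11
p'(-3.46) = 0.02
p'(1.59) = 0.30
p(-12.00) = 0.00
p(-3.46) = 0.02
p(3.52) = -0.01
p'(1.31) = 0.67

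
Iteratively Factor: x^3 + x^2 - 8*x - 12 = (x + 2)*(x^2 - x - 6) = (x - 3)*(x + 2)*(x + 2)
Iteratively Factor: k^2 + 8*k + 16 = (k + 4)*(k + 4)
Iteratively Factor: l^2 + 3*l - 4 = (l - 1)*(l + 4)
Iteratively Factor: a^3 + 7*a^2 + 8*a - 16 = (a + 4)*(a^2 + 3*a - 4) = (a + 4)^2*(a - 1)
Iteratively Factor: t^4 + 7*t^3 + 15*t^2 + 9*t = (t + 3)*(t^3 + 4*t^2 + 3*t) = (t + 3)^2*(t^2 + t) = t*(t + 3)^2*(t + 1)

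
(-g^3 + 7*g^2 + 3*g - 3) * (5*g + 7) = -5*g^4 + 28*g^3 + 64*g^2 + 6*g - 21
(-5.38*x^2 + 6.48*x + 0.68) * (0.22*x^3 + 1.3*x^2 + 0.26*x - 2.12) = -1.1836*x^5 - 5.5684*x^4 + 7.1748*x^3 + 13.9744*x^2 - 13.5608*x - 1.4416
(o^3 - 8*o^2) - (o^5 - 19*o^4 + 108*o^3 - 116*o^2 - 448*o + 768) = -o^5 + 19*o^4 - 107*o^3 + 108*o^2 + 448*o - 768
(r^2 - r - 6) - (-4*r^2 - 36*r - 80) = 5*r^2 + 35*r + 74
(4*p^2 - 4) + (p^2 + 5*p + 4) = 5*p^2 + 5*p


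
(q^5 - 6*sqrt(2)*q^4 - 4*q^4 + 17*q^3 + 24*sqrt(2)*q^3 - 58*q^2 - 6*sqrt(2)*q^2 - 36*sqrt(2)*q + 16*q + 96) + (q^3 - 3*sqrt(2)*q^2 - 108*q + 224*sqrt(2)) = q^5 - 6*sqrt(2)*q^4 - 4*q^4 + 18*q^3 + 24*sqrt(2)*q^3 - 58*q^2 - 9*sqrt(2)*q^2 - 92*q - 36*sqrt(2)*q + 96 + 224*sqrt(2)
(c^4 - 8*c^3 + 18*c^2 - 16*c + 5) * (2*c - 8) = 2*c^5 - 24*c^4 + 100*c^3 - 176*c^2 + 138*c - 40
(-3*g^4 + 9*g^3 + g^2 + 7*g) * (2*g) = -6*g^5 + 18*g^4 + 2*g^3 + 14*g^2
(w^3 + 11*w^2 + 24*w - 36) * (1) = w^3 + 11*w^2 + 24*w - 36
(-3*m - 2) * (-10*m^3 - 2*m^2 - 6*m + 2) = 30*m^4 + 26*m^3 + 22*m^2 + 6*m - 4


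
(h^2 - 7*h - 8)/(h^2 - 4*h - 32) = (h + 1)/(h + 4)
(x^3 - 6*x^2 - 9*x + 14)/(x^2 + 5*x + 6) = (x^2 - 8*x + 7)/(x + 3)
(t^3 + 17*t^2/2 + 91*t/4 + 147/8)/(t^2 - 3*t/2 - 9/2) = (t^2 + 7*t + 49/4)/(t - 3)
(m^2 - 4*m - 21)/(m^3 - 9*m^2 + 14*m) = (m + 3)/(m*(m - 2))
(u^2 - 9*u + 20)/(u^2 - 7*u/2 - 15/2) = 2*(u - 4)/(2*u + 3)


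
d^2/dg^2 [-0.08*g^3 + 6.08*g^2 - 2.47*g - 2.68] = 12.16 - 0.48*g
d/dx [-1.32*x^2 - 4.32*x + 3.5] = -2.64*x - 4.32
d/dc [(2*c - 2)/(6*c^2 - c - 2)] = 2*(6*c^2 - c - (c - 1)*(12*c - 1) - 2)/(-6*c^2 + c + 2)^2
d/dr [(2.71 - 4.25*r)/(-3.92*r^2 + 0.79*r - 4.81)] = (-16.66*r^2 + 21.2464*r + 18.3016)/(15.3664*r^4 - 6.1936*r^3 + 38.3345*r^2 - 7.5998*r + 23.1361)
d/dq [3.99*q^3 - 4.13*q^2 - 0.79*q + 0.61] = 11.97*q^2 - 8.26*q - 0.79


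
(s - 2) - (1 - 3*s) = 4*s - 3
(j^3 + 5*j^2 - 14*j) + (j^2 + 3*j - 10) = j^3 + 6*j^2 - 11*j - 10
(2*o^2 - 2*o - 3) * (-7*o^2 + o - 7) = -14*o^4 + 16*o^3 + 5*o^2 + 11*o + 21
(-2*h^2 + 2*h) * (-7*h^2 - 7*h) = 14*h^4 - 14*h^2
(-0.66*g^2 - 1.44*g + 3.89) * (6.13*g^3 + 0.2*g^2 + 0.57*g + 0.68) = -4.0458*g^5 - 8.9592*g^4 + 23.1815*g^3 - 0.4916*g^2 + 1.2381*g + 2.6452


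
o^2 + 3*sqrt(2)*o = o*(o + 3*sqrt(2))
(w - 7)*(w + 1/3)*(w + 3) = w^3 - 11*w^2/3 - 67*w/3 - 7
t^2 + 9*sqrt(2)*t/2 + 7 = (t + sqrt(2))*(t + 7*sqrt(2)/2)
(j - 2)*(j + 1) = j^2 - j - 2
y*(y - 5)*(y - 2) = y^3 - 7*y^2 + 10*y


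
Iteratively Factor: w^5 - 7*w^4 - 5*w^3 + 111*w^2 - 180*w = (w - 3)*(w^4 - 4*w^3 - 17*w^2 + 60*w) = (w - 3)^2*(w^3 - w^2 - 20*w) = (w - 3)^2*(w + 4)*(w^2 - 5*w) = w*(w - 3)^2*(w + 4)*(w - 5)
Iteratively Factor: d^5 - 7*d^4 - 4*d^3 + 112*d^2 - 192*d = (d + 4)*(d^4 - 11*d^3 + 40*d^2 - 48*d) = (d - 3)*(d + 4)*(d^3 - 8*d^2 + 16*d) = (d - 4)*(d - 3)*(d + 4)*(d^2 - 4*d) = (d - 4)^2*(d - 3)*(d + 4)*(d)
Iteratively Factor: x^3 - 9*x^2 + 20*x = (x)*(x^2 - 9*x + 20) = x*(x - 5)*(x - 4)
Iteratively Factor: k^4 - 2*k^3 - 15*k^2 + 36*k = (k - 3)*(k^3 + k^2 - 12*k) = k*(k - 3)*(k^2 + k - 12) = k*(k - 3)^2*(k + 4)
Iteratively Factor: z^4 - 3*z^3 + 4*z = (z + 1)*(z^3 - 4*z^2 + 4*z) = z*(z + 1)*(z^2 - 4*z + 4) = z*(z - 2)*(z + 1)*(z - 2)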